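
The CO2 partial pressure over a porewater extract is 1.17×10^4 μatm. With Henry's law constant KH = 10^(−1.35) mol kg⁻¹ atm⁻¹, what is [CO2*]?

[CO2*] = 523 μmol/kg

KH = 10^(−1.35) = 4.467×10^-2 mol kg⁻¹ atm⁻¹
[CO2*] = KH · pCO2 = 4.467×10^-2 × 1.17×10^4×10^-6 atm = 5.23×10^-4 mol/kg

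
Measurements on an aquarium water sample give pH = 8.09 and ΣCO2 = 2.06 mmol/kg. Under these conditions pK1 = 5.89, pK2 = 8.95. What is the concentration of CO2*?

α₀ = 1 / (1 + K1/[H⁺] + K1K2/[H⁺]²) = 1 / (1 + 10^+2.20 + 10^+1.34)
   = 1 / (1 + 158.49 + 21.878) = 1/181.37 = 0.005514
[CO2*] = α₀ × DIC = 0.005514 × 2.06 = 0.0114 mmol/kg = 11.4 μmol/kg

[CO2*] = 11.4 μmol/kg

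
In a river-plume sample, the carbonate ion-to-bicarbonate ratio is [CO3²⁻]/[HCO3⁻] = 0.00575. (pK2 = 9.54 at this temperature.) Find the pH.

From K2 = [H⁺][CO3²⁻]/[HCO3⁻]:  pH = pK2 + log₁₀([CO3²⁻]/[HCO3⁻])
log₁₀(0.00575) = -2.240
pH = 9.54 + (-2.240) = 7.30

pH = 7.30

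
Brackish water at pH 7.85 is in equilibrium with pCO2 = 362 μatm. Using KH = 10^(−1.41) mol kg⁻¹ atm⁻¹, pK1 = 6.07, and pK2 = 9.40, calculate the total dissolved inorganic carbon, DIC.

[CO2*] = KH · pCO2 = 10^(−1.41) × 362×10^-6 = 1.408×10^-5 mol/kg
α₀ = 1/(1 + K1/[H⁺] + K1K2/[H⁺]²) = 1/(1 + 10^+1.78 + 10^+0.23) = 0.01588
DIC = [CO2*]/α₀ = 1.408×10^-5 / 0.01588 = 0.887 mmol/kg

DIC = 0.887 mmol/kg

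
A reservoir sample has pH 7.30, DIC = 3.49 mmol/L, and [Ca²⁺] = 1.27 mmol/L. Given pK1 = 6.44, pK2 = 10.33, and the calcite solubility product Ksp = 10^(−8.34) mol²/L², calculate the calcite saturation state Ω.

Ω = 0.795

α₂ = 1 / (1 + [H⁺]/K2 + [H⁺]²/(K1K2)) = 1 / (1 + 10^+3.03 + 10^+2.17)
   = 1 / (1 + 1071.5 + 147.91) = 1/1220.4 = 0.0008194
[CO3²⁻] = α₂ × DIC = 0.0008194 × 3.49 = 0.002860 mmol/L = 2.860 μmol/L
Ksp = 10^(−8.34) = 4.571×10^-9
Ω = [Ca²⁺][CO3²⁻]/Ksp = (1.27×10^-3)(2.860×10^-6) / 4.571×10^-9 = 0.795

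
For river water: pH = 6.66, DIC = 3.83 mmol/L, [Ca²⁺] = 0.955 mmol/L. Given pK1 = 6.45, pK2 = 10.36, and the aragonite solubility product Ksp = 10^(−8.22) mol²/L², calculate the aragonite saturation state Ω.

Ω = 0.0749

α₂ = 1 / (1 + [H⁺]/K2 + [H⁺]²/(K1K2)) = 1 / (1 + 10^+3.70 + 10^+3.49)
   = 1 / (1 + 5011.9 + 3090.3) = 1/8103.2 = 0.0001234
[CO3²⁻] = α₂ × DIC = 0.0001234 × 3.83 = 0.0004727 mmol/L = 0.4727 μmol/L
Ksp = 10^(−8.22) = 6.026×10^-9
Ω = [Ca²⁺][CO3²⁻]/Ksp = (0.955×10^-3)(4.727×10^-7) / 6.026×10^-9 = 0.0749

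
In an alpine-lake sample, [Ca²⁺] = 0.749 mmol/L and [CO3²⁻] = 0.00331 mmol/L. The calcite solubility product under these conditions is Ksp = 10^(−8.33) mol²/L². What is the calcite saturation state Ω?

Ksp = 10^(−8.33) = 4.677×10^-9
Ω = [Ca²⁺][CO3²⁻]/Ksp = (0.749×10^-3)(0.00331×10^-3) / 4.677×10^-9 = 0.530

Ω = 0.530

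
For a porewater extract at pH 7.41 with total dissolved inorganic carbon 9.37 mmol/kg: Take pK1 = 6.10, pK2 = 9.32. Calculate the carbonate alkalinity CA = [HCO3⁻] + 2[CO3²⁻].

CA = [HCO3⁻] + 2[CO3²⁻] = (α₁ + 2α₂)·DIC
At pH 7.41: [H⁺]/K1 = 10^-1.31 = 0.048978, K2/[H⁺] = 10^-1.91 = 0.012303
α₁ = 1/(1 + 0.048978 + 0.012303) = 1/1.0613 = 0.9423; α₂ = α₁·K2/[H⁺] = 0.01159
α₁ + 2α₂ = 0.9654
CA = 0.9654 × 9.37 = 9.05 mmol/kg

CA = 9.05 mmol/kg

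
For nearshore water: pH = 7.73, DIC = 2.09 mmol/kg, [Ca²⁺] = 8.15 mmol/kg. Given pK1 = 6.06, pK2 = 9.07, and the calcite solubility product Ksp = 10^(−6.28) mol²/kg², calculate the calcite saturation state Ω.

Ω = 1.39

α₂ = 1 / (1 + [H⁺]/K2 + [H⁺]²/(K1K2)) = 1 / (1 + 10^+1.34 + 10^-0.33)
   = 1 / (1 + 21.878 + 0.46774) = 1/23.345 = 0.04284
[CO3²⁻] = α₂ × DIC = 0.04284 × 2.09 = 0.08953 mmol/kg
Ksp = 10^(−6.28) = 5.248×10^-7
Ω = [Ca²⁺][CO3²⁻]/Ksp = (8.15×10^-3)(8.953×10^-5) / 5.248×10^-7 = 1.39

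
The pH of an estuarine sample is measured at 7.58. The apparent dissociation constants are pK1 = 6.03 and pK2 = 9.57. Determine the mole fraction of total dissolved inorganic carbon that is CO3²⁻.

α₂ = 0.00985

α₂ = 1 / (1 + [H⁺]/K2 + [H⁺]²/(K1K2)) = 1 / (1 + 10^+1.99 + 10^+0.44)
   = 1 / (1 + 97.724 + 2.7542) = 1/101.48 = 0.009854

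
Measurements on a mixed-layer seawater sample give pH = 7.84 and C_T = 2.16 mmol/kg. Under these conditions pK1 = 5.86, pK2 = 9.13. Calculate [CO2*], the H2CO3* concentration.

[CO2*] = 0.0213 mmol/kg

α₀ = 1 / (1 + K1/[H⁺] + K1K2/[H⁺]²) = 1 / (1 + 10^+1.98 + 10^+0.69)
   = 1 / (1 + 95.499 + 4.8978) = 1/101.40 = 0.009862
[CO2*] = α₀ × DIC = 0.009862 × 2.16 = 0.0213 mmol/kg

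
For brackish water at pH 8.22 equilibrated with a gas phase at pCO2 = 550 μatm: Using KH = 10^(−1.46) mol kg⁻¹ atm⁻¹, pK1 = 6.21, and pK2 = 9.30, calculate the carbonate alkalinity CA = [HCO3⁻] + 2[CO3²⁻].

[CO2*] = KH · pCO2 = 10^(−1.46) × 550×10^-6 = 1.907×10^-5 mol/kg
α₀ = 1/(1 + K1/[H⁺] + K1K2/[H⁺]²) = 1/(1 + 10^+2.01 + 10^+0.93) = 0.008941
DIC = [CO2*]/α₀ = 1.907×10^-5 / 0.008941 = 2.133 mmol/kg
CA = (α₁ + 2α₂)·DIC = (0.9150 + 2×0.07610) × 2.133 = 2.28 mmol/kg

CA = 2.28 mmol/kg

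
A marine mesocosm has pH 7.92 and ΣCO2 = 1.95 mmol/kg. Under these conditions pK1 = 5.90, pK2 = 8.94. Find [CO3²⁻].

[CO3²⁻] = 0.169 mmol/kg

α₂ = 1 / (1 + [H⁺]/K2 + [H⁺]²/(K1K2)) = 1 / (1 + 10^+1.02 + 10^-1.00)
   = 1 / (1 + 10.471 + 0.10000) = 1/11.571 = 0.08642
[CO3²⁻] = α₂ × DIC = 0.08642 × 1.95 = 0.169 mmol/kg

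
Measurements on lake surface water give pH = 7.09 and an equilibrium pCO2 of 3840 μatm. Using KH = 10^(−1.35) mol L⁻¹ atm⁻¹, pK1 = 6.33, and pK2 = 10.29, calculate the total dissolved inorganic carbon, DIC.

DIC = 1.16 mmol/L

[CO2*] = KH · pCO2 = 10^(−1.35) × 3840×10^-6 = 1.715×10^-4 mol/L
α₀ = 1/(1 + K1/[H⁺] + K1K2/[H⁺]²) = 1/(1 + 10^+0.76 + 10^-2.44) = 0.1480
DIC = [CO2*]/α₀ = 1.715×10^-4 / 0.1480 = 1.16 mmol/L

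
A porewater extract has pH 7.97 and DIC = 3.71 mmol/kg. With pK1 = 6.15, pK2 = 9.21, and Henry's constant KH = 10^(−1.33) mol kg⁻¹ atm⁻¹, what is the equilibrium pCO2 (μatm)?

pCO2 = 1120 μatm

α₀ = 1 / (1 + K1/[H⁺] + K1K2/[H⁺]²) = 1 / (1 + 10^+1.82 + 10^+0.58)
   = 1 / (1 + 66.069 + 3.8019) = 1/70.871 = 0.01411
[CO2*] = α₀ × DIC = 0.01411 × 3.71 = 0.05235 mmol/kg
pCO2 = [CO2*]/KH = 5.235×10^-5 / 4.677×10^-2 = 1120 μatm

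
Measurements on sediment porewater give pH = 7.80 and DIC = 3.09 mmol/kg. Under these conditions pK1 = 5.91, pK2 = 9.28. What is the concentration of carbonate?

[CO3²⁻] = 0.0978 mmol/kg

α₂ = 1 / (1 + [H⁺]/K2 + [H⁺]²/(K1K2)) = 1 / (1 + 10^+1.48 + 10^-0.41)
   = 1 / (1 + 30.200 + 0.38905) = 1/31.589 = 0.03166
[CO3²⁻] = α₂ × DIC = 0.03166 × 3.09 = 0.0978 mmol/kg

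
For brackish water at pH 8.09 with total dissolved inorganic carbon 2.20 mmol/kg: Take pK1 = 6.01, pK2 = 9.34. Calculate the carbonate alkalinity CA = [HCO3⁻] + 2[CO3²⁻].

CA = [HCO3⁻] + 2[CO3²⁻] = (α₁ + 2α₂)·DIC
At pH 8.09: [H⁺]/K1 = 10^-2.08 = 0.0083176, K2/[H⁺] = 10^-1.25 = 0.056234
α₁ = 1/(1 + 0.0083176 + 0.056234) = 1/1.0646 = 0.9394; α₂ = α₁·K2/[H⁺] = 0.05282
α₁ + 2α₂ = 1.0450
CA = 1.0450 × 2.20 = 2.30 mmol/kg

CA = 2.30 mmol/kg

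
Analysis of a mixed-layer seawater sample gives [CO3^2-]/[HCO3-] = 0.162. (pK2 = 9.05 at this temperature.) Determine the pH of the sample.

pH = 8.26

From K2 = [H⁺][CO3^2-]/[HCO3-]:  pH = pK2 + log₁₀([CO3^2-]/[HCO3-])
log₁₀(0.162) = -0.790
pH = 9.05 + (-0.790) = 8.26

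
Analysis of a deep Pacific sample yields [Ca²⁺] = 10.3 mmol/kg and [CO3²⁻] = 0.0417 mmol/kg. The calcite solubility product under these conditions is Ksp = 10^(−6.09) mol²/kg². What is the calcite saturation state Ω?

Ω = 0.528

Ksp = 10^(−6.09) = 8.128×10^-7
Ω = [Ca²⁺][CO3²⁻]/Ksp = (10.3×10^-3)(0.0417×10^-3) / 8.128×10^-7 = 0.528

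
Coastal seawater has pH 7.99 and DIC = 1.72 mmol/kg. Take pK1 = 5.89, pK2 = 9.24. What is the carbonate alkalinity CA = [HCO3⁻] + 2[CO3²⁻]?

CA = [HCO3⁻] + 2[CO3²⁻] = (α₁ + 2α₂)·DIC
At pH 7.99: [H⁺]/K1 = 10^-2.10 = 0.0079433, K2/[H⁺] = 10^-1.25 = 0.056234
α₁ = 1/(1 + 0.0079433 + 0.056234) = 1/1.0642 = 0.9397; α₂ = α₁·K2/[H⁺] = 0.05284
α₁ + 2α₂ = 1.0454
CA = 1.0454 × 1.72 = 1.80 mmol/kg

CA = 1.80 mmol/kg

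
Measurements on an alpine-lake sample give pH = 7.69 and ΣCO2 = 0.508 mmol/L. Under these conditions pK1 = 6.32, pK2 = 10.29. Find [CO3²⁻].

α₂ = 1 / (1 + [H⁺]/K2 + [H⁺]²/(K1K2)) = 1 / (1 + 10^+2.60 + 10^+1.23)
   = 1 / (1 + 398.11 + 16.982) = 1/416.09 = 0.002403
[CO3²⁻] = α₂ × DIC = 0.002403 × 0.508 = 0.00122 mmol/L = 1.22 μmol/L

[CO3²⁻] = 1.22 μmol/L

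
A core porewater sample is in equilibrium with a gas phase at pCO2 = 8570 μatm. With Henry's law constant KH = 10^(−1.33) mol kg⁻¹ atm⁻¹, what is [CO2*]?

[CO2*] = 401 μmol/kg

KH = 10^(−1.33) = 4.677×10^-2 mol kg⁻¹ atm⁻¹
[CO2*] = KH · pCO2 = 4.677×10^-2 × 8570×10^-6 atm = 4.01×10^-4 mol/kg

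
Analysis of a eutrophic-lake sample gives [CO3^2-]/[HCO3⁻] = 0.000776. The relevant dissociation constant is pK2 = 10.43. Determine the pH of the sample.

pH = 7.32

From K2 = [H⁺][CO3^2-]/[HCO3⁻]:  pH = pK2 + log₁₀([CO3^2-]/[HCO3⁻])
log₁₀(0.000776) = -3.110
pH = 10.43 + (-3.110) = 7.32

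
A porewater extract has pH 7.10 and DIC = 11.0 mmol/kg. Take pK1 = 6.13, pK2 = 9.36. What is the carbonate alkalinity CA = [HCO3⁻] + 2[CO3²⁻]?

CA = [HCO3⁻] + 2[CO3²⁻] = (α₁ + 2α₂)·DIC
At pH 7.10: [H⁺]/K1 = 10^-0.97 = 0.10715, K2/[H⁺] = 10^-2.26 = 0.0054954
α₁ = 1/(1 + 0.10715 + 0.0054954) = 1/1.1126 = 0.8988; α₂ = α₁·K2/[H⁺] = 0.004939
α₁ + 2α₂ = 0.9086
CA = 0.9086 × 11.0 = 9.99 mmol/kg

CA = 9.99 mmol/kg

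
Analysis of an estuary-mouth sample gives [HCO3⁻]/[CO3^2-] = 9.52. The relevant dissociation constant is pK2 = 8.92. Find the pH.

pH = 7.94

From K2 = [H⁺][CO3^2-]/[HCO3⁻]:  pH = pK2 − log₁₀([HCO3⁻]/[CO3^2-])
log₁₀(9.52) = +0.979
pH = 8.92 − (+0.979) = 7.94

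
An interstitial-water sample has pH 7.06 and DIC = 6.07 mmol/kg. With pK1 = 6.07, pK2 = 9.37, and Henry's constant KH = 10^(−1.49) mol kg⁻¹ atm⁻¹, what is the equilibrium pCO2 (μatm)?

α₀ = 1 / (1 + K1/[H⁺] + K1K2/[H⁺]²) = 1 / (1 + 10^+0.99 + 10^-1.32)
   = 1 / (1 + 9.7724 + 0.047863) = 1/10.820 = 0.09242
[CO2*] = α₀ × DIC = 0.09242 × 6.07 = 0.5610 mmol/kg
pCO2 = [CO2*]/KH = 5.610×10^-4 / 3.236×10^-2 = 1.73×10^4 μatm

pCO2 = 1.73×10^4 μatm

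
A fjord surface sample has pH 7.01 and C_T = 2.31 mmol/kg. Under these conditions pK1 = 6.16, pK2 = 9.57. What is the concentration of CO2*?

α₀ = 1 / (1 + K1/[H⁺] + K1K2/[H⁺]²) = 1 / (1 + 10^+0.85 + 10^-1.71)
   = 1 / (1 + 7.0795 + 0.019498) = 1/8.0990 = 0.1235
[CO2*] = α₀ × DIC = 0.1235 × 2.31 = 0.285 mmol/kg

[CO2*] = 0.285 mmol/kg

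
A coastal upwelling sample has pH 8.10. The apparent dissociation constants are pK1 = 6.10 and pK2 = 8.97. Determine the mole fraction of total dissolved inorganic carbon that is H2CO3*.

α₀ = 1 / (1 + K1/[H⁺] + K1K2/[H⁺]²) = 1 / (1 + 10^+2.00 + 10^+1.13)
   = 1 / (1 + 100.00 + 13.490) = 1/114.49 = 0.008734

α₀ = 0.00873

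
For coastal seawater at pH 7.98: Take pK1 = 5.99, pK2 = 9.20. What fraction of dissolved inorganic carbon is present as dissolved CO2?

α₀ = 0.00956

α₀ = 1 / (1 + K1/[H⁺] + K1K2/[H⁺]²) = 1 / (1 + 10^+1.99 + 10^+0.77)
   = 1 / (1 + 97.724 + 5.8884) = 1/104.61 = 0.009559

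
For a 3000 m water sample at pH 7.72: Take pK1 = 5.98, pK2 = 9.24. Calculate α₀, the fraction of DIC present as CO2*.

α₀ = 0.0174

α₀ = 1 / (1 + K1/[H⁺] + K1K2/[H⁺]²) = 1 / (1 + 10^+1.74 + 10^+0.22)
   = 1 / (1 + 54.954 + 1.6596) = 1/57.614 = 0.01736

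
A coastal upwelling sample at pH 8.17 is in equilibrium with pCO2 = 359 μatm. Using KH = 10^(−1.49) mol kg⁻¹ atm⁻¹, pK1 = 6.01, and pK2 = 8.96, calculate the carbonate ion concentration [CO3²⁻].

[CO2*] = KH · pCO2 = 10^(−1.49) × 359×10^-6 = 1.162×10^-5 mol/kg
α₀ = 1/(1 + K1/[H⁺] + K1K2/[H⁺]²) = 1/(1 + 10^+2.16 + 10^+1.37) = 0.005918
DIC = [CO2*]/α₀ = 1.162×10^-5 / 0.005918 = 1.963 mmol/kg
[CO3²⁻] = α₂·DIC; α₂ = 0.1387, so [CO3²⁻] = 0.1387 × 1.963 = 0.272 mmol/kg

[CO3²⁻] = 0.272 mmol/kg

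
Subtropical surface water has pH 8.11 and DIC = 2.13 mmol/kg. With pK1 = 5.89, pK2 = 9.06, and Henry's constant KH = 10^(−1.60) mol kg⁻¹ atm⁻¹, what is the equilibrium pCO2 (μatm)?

α₀ = 1 / (1 + K1/[H⁺] + K1K2/[H⁺]²) = 1 / (1 + 10^+2.22 + 10^+1.27)
   = 1 / (1 + 165.96 + 18.621) = 1/185.58 = 0.005389
[CO2*] = α₀ × DIC = 0.005389 × 2.13 = 0.01148 mmol/kg = 11.48 μmol/kg
pCO2 = [CO2*]/KH = 1.148×10^-5 / 2.512×10^-2 = 457 μatm

pCO2 = 457 μatm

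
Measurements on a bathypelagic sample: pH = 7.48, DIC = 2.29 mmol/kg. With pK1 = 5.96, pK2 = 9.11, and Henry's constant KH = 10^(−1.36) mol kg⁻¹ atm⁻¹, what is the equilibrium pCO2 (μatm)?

α₀ = 1 / (1 + K1/[H⁺] + K1K2/[H⁺]²) = 1 / (1 + 10^+1.52 + 10^-0.11)
   = 1 / (1 + 33.113 + 0.77625) = 1/34.889 = 0.02866
[CO2*] = α₀ × DIC = 0.02866 × 2.29 = 0.06564 mmol/kg
pCO2 = [CO2*]/KH = 6.564×10^-5 / 4.365×10^-2 = 1500 μatm

pCO2 = 1500 μatm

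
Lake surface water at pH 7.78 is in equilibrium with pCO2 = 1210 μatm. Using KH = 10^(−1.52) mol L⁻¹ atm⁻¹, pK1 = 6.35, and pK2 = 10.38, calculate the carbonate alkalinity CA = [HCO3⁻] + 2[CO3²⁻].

[CO2*] = KH · pCO2 = 10^(−1.52) × 1210×10^-6 = 3.654×10^-5 mol/L
α₀ = 1/(1 + K1/[H⁺] + K1K2/[H⁺]²) = 1/(1 + 10^+1.43 + 10^-1.17) = 0.03574
DIC = [CO2*]/α₀ = 3.654×10^-5 / 0.03574 = 1.023 mmol/L
CA = (α₁ + 2α₂)·DIC = (0.9618 + 2×0.002416) × 1.023 = 0.988 mmol/L

CA = 0.988 mmol/L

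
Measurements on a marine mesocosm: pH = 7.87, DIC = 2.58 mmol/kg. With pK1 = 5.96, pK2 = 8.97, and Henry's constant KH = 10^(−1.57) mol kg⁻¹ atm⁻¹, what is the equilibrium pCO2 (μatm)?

α₀ = 1 / (1 + K1/[H⁺] + K1K2/[H⁺]²) = 1 / (1 + 10^+1.91 + 10^+0.81)
   = 1 / (1 + 81.283 + 6.4565) = 1/88.740 = 0.01127
[CO2*] = α₀ × DIC = 0.01127 × 2.58 = 0.02907 mmol/kg
pCO2 = [CO2*]/KH = 2.907×10^-5 / 2.692×10^-2 = 1080 μatm

pCO2 = 1080 μatm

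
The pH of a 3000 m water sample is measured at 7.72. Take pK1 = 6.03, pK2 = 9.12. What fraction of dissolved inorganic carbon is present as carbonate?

α₂ = 0.0375

α₂ = 1 / (1 + [H⁺]/K2 + [H⁺]²/(K1K2)) = 1 / (1 + 10^+1.40 + 10^-0.29)
   = 1 / (1 + 25.119 + 0.51286) = 1/26.632 = 0.03755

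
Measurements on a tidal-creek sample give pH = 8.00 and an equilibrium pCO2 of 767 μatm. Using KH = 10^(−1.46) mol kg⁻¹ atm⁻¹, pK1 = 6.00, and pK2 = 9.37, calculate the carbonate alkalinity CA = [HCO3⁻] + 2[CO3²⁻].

[CO2*] = KH · pCO2 = 10^(−1.46) × 767×10^-6 = 2.659×10^-5 mol/kg
α₀ = 1/(1 + K1/[H⁺] + K1K2/[H⁺]²) = 1/(1 + 10^+2.00 + 10^+0.63) = 0.009500
DIC = [CO2*]/α₀ = 2.659×10^-5 / 0.009500 = 2.800 mmol/kg
CA = (α₁ + 2α₂)·DIC = (0.9500 + 2×0.04052) × 2.800 = 2.89 mmol/kg

CA = 2.89 mmol/kg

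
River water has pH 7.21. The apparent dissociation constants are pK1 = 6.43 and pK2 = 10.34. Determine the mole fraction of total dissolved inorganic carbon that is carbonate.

α₂ = 1 / (1 + [H⁺]/K2 + [H⁺]²/(K1K2)) = 1 / (1 + 10^+3.13 + 10^+2.35)
   = 1 / (1 + 1349.0 + 223.87) = 1/1573.8 = 0.0006354

α₂ = 0.000635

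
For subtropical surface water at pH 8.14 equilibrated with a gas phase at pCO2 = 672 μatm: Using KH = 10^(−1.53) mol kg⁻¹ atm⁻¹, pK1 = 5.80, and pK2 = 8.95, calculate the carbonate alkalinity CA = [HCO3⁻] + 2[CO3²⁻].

CA = 5.68 mmol/kg

[CO2*] = KH · pCO2 = 10^(−1.53) × 672×10^-6 = 1.983×10^-5 mol/kg
α₀ = 1/(1 + K1/[H⁺] + K1K2/[H⁺]²) = 1/(1 + 10^+2.34 + 10^+1.53) = 0.003942
DIC = [CO2*]/α₀ = 1.983×10^-5 / 0.003942 = 5.031 mmol/kg
CA = (α₁ + 2α₂)·DIC = (0.8625 + 2×0.1336) × 5.031 = 5.68 mmol/kg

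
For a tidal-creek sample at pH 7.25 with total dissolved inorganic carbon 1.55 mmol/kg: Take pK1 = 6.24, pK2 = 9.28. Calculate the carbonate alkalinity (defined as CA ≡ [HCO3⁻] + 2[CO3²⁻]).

CA = 1.43 mmol/kg

CA = [HCO3⁻] + 2[CO3²⁻] = (α₁ + 2α₂)·DIC
At pH 7.25: [H⁺]/K1 = 10^-1.01 = 0.097724, K2/[H⁺] = 10^-2.03 = 0.0093325
α₁ = 1/(1 + 0.097724 + 0.0093325) = 1/1.1071 = 0.9033; α₂ = α₁·K2/[H⁺] = 0.008430
α₁ + 2α₂ = 0.9202
CA = 0.9202 × 1.55 = 1.43 mmol/kg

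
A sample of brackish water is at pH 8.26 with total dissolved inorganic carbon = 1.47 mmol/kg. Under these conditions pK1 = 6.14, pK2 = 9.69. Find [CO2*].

α₀ = 1 / (1 + K1/[H⁺] + K1K2/[H⁺]²) = 1 / (1 + 10^+2.12 + 10^+0.69)
   = 1 / (1 + 131.83 + 4.8978) = 1/137.72 = 0.007261
[CO2*] = α₀ × DIC = 0.007261 × 1.47 = 0.0107 mmol/kg = 10.7 μmol/kg

[CO2*] = 10.7 μmol/kg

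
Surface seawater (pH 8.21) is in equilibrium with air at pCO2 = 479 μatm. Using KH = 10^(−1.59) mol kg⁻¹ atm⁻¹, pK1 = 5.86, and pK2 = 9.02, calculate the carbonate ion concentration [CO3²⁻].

[CO3²⁻] = 0.427 mmol/kg

[CO2*] = KH · pCO2 = 10^(−1.59) × 479×10^-6 = 1.231×10^-5 mol/kg
α₀ = 1/(1 + K1/[H⁺] + K1K2/[H⁺]²) = 1/(1 + 10^+2.35 + 10^+1.54) = 0.003853
DIC = [CO2*]/α₀ = 1.231×10^-5 / 0.003853 = 3.196 mmol/kg
[CO3²⁻] = α₂·DIC; α₂ = 0.1336, so [CO3²⁻] = 0.1336 × 3.196 = 0.427 mmol/kg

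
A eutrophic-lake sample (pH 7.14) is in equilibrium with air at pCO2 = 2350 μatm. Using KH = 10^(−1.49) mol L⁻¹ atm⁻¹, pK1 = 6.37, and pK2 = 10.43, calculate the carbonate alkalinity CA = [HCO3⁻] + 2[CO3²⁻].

[CO2*] = KH · pCO2 = 10^(−1.49) × 2350×10^-6 = 7.604×10^-5 mol/L
α₀ = 1/(1 + K1/[H⁺] + K1K2/[H⁺]²) = 1/(1 + 10^+0.77 + 10^-2.52) = 0.1451
DIC = [CO2*]/α₀ = 7.604×10^-5 / 0.1451 = 0.5241 mmol/L
CA = (α₁ + 2α₂)·DIC = (0.8545 + 2×0.0004382) × 0.5241 = 0.448 mmol/L

CA = 0.448 mmol/L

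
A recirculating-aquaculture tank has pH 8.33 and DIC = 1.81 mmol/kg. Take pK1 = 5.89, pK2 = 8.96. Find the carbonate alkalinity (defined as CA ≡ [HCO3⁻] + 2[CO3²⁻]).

CA = 2.15 mmol/kg

CA = [HCO3⁻] + 2[CO3²⁻] = (α₁ + 2α₂)·DIC
At pH 8.33: [H⁺]/K1 = 10^-2.44 = 0.0036308, K2/[H⁺] = 10^-0.63 = 0.23442
α₁ = 1/(1 + 0.0036308 + 0.23442) = 1/1.2381 = 0.8077; α₂ = α₁·K2/[H⁺] = 0.1893
α₁ + 2α₂ = 1.1864
CA = 1.1864 × 1.81 = 2.15 mmol/kg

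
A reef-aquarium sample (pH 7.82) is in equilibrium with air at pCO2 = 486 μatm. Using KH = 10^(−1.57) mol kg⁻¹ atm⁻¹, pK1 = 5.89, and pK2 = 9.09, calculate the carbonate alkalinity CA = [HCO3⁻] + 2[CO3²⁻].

[CO2*] = KH · pCO2 = 10^(−1.57) × 486×10^-6 = 1.308×10^-5 mol/kg
α₀ = 1/(1 + K1/[H⁺] + K1K2/[H⁺]²) = 1/(1 + 10^+1.93 + 10^+0.66) = 0.01103
DIC = [CO2*]/α₀ = 1.308×10^-5 / 0.01103 = 1.186 mmol/kg
CA = (α₁ + 2α₂)·DIC = (0.9386 + 2×0.05040) × 1.186 = 1.23 mmol/kg

CA = 1.23 mmol/kg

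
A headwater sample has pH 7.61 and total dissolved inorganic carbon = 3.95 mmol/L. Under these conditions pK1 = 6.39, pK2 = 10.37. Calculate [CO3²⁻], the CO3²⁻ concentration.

α₂ = 1 / (1 + [H⁺]/K2 + [H⁺]²/(K1K2)) = 1 / (1 + 10^+2.76 + 10^+1.54)
   = 1 / (1 + 575.44 + 34.674) = 1/611.11 = 0.001636
[CO3²⁻] = α₂ × DIC = 0.001636 × 3.95 = 0.00646 mmol/L = 6.46 μmol/L

[CO3²⁻] = 6.46 μmol/L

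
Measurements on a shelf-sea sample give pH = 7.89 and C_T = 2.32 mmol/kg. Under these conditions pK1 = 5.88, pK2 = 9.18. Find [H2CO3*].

α₀ = 1 / (1 + K1/[H⁺] + K1K2/[H⁺]²) = 1 / (1 + 10^+2.01 + 10^+0.72)
   = 1 / (1 + 102.33 + 5.2481) = 1/108.58 = 0.009210
[CO2*] = α₀ × DIC = 0.009210 × 2.32 = 0.0214 mmol/kg

[CO2*] = 0.0214 mmol/kg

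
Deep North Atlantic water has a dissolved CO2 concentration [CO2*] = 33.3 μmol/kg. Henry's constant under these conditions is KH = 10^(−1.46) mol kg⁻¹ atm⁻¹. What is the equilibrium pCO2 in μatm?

KH = 10^(−1.46) = 3.467×10^-2 mol kg⁻¹ atm⁻¹
pCO2 = [CO2*]/KH = 33.3×10^-6 / 3.467×10^-2 = 9.60×10^-4 atm = 960 μatm

pCO2 = 960 μatm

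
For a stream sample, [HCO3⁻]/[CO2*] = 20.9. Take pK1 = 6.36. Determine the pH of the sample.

From K1 = [H⁺][HCO3⁻]/[CO2*]:  pH = pK1 + log₁₀([HCO3⁻]/[CO2*])
log₁₀(20.9) = +1.320
pH = 6.36 + (+1.320) = 7.68

pH = 7.68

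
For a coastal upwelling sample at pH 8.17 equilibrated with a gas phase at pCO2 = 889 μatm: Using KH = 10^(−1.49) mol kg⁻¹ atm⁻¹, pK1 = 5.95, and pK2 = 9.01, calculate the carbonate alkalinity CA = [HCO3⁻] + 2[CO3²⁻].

CA = 6.15 mmol/kg

[CO2*] = KH · pCO2 = 10^(−1.49) × 889×10^-6 = 2.877×10^-5 mol/kg
α₀ = 1/(1 + K1/[H⁺] + K1K2/[H⁺]²) = 1/(1 + 10^+2.22 + 10^+1.38) = 0.005237
DIC = [CO2*]/α₀ = 2.877×10^-5 / 0.005237 = 5.493 mmol/kg
CA = (α₁ + 2α₂)·DIC = (0.8691 + 2×0.1256) × 5.493 = 6.15 mmol/kg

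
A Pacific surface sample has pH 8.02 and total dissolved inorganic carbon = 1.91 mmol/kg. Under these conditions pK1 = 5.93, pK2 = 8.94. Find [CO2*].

α₀ = 1 / (1 + K1/[H⁺] + K1K2/[H⁺]²) = 1 / (1 + 10^+2.09 + 10^+1.17)
   = 1 / (1 + 123.03 + 14.791) = 1/138.82 = 0.007204
[CO2*] = α₀ × DIC = 0.007204 × 1.91 = 0.0138 mmol/kg = 13.8 μmol/kg

[CO2*] = 13.8 μmol/kg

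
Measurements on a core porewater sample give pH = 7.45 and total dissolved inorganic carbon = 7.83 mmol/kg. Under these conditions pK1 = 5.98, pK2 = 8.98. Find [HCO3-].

[HCO3⁻] = 7.36 mmol/kg

α₁ = 1 / (1 + [H⁺]/K1 + K2/[H⁺]) = 1 / (1 + 10^-1.47 + 10^-1.53)
   = 1 / (1 + 0.033884 + 0.029512) = 1/1.0634 = 0.9404
[HCO3⁻] = α₁ × DIC = 0.9404 × 7.83 = 7.36 mmol/kg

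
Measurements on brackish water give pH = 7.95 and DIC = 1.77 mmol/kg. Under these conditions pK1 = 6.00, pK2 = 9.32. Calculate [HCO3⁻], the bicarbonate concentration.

[HCO3⁻] = 1.68 mmol/kg

α₁ = 1 / (1 + [H⁺]/K1 + K2/[H⁺]) = 1 / (1 + 10^-1.95 + 10^-1.37)
   = 1 / (1 + 0.011220 + 0.042658) = 1/1.0539 = 0.9489
[HCO3⁻] = α₁ × DIC = 0.9489 × 1.77 = 1.68 mmol/kg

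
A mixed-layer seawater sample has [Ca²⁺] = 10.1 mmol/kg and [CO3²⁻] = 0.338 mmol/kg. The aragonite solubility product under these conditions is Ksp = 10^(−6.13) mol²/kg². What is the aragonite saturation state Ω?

Ksp = 10^(−6.13) = 7.413×10^-7
Ω = [Ca²⁺][CO3²⁻]/Ksp = (10.1×10^-3)(0.338×10^-3) / 7.413×10^-7 = 4.61

Ω = 4.61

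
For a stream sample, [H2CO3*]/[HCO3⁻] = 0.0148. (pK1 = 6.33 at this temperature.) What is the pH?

From K1 = [H⁺][HCO3⁻]/[H2CO3*]:  pH = pK1 − log₁₀([H2CO3*]/[HCO3⁻])
log₁₀(0.0148) = -1.830
pH = 6.33 − (-1.830) = 8.16

pH = 8.16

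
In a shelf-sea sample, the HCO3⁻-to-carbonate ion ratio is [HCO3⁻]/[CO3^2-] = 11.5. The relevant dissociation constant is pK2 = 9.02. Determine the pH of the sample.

pH = 7.96

From K2 = [H⁺][CO3^2-]/[HCO3⁻]:  pH = pK2 − log₁₀([HCO3⁻]/[CO3^2-])
log₁₀(11.5) = +1.061
pH = 9.02 − (+1.061) = 7.96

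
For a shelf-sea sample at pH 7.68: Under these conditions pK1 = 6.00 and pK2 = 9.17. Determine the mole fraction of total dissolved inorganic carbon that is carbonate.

α₂ = 0.0307

α₂ = 1 / (1 + [H⁺]/K2 + [H⁺]²/(K1K2)) = 1 / (1 + 10^+1.49 + 10^-0.19)
   = 1 / (1 + 30.903 + 0.64565) = 1/32.549 = 0.03072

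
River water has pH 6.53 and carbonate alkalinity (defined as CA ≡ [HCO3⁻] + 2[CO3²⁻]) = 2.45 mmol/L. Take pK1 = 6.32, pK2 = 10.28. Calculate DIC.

CA = [HCO3⁻] + 2[CO3²⁻] = (α₁ + 2α₂)·DIC
At pH 6.53: [H⁺]/K1 = 10^-0.21 = 0.61660, K2/[H⁺] = 10^-3.75 = 0.00017783
α₁ = 1/(1 + 0.61660 + 0.00017783) = 1/1.6168 = 0.6185; α₂ = α₁·K2/[H⁺] = 0.0001100
α₁ + 2α₂ = 0.6187
DIC = CA / (α₁ + 2α₂) = 2.45 / 0.6187 = 3.96 mmol/L

DIC = 3.96 mmol/L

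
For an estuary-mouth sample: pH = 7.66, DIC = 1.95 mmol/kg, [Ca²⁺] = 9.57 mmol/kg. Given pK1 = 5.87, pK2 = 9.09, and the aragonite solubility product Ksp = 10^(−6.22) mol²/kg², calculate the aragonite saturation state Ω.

Ω = 1.09

α₂ = 1 / (1 + [H⁺]/K2 + [H⁺]²/(K1K2)) = 1 / (1 + 10^+1.43 + 10^-0.36)
   = 1 / (1 + 26.915 + 0.43652) = 1/28.352 = 0.03527
[CO3²⁻] = α₂ × DIC = 0.03527 × 1.95 = 0.06878 mmol/kg
Ksp = 10^(−6.22) = 6.026×10^-7
Ω = [Ca²⁺][CO3²⁻]/Ksp = (9.57×10^-3)(6.878×10^-5) / 6.026×10^-7 = 1.09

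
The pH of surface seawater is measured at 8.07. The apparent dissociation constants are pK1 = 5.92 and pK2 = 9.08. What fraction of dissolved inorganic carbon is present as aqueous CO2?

α₀ = 0.00641

α₀ = 1 / (1 + K1/[H⁺] + K1K2/[H⁺]²) = 1 / (1 + 10^+2.15 + 10^+1.14)
   = 1 / (1 + 141.25 + 13.804) = 1/156.06 = 0.006408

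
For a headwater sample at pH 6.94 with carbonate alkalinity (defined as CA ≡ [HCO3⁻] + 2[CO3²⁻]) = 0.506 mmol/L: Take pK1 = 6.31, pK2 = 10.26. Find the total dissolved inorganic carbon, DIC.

DIC = 0.624 mmol/L

CA = [HCO3⁻] + 2[CO3²⁻] = (α₁ + 2α₂)·DIC
At pH 6.94: [H⁺]/K1 = 10^-0.63 = 0.23442, K2/[H⁺] = 10^-3.32 = 0.00047863
α₁ = 1/(1 + 0.23442 + 0.00047863) = 1/1.2349 = 0.8098; α₂ = α₁·K2/[H⁺] = 0.0003876
α₁ + 2α₂ = 0.8106
DIC = CA / (α₁ + 2α₂) = 0.506 / 0.8106 = 0.624 mmol/L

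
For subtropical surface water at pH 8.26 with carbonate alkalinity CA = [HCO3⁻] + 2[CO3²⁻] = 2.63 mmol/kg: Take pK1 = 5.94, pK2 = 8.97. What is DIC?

CA = [HCO3⁻] + 2[CO3²⁻] = (α₁ + 2α₂)·DIC
At pH 8.26: [H⁺]/K1 = 10^-2.32 = 0.0047863, K2/[H⁺] = 10^-0.71 = 0.19498
α₁ = 1/(1 + 0.0047863 + 0.19498) = 1/1.1998 = 0.8335; α₂ = α₁·K2/[H⁺] = 0.1625
α₁ + 2α₂ = 1.1585
DIC = CA / (α₁ + 2α₂) = 2.63 / 1.1585 = 2.27 mmol/kg

DIC = 2.27 mmol/kg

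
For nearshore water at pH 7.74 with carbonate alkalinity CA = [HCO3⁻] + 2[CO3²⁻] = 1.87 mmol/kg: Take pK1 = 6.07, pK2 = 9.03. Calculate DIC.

CA = [HCO3⁻] + 2[CO3²⁻] = (α₁ + 2α₂)·DIC
At pH 7.74: [H⁺]/K1 = 10^-1.67 = 0.021380, K2/[H⁺] = 10^-1.29 = 0.051286
α₁ = 1/(1 + 0.021380 + 0.051286) = 1/1.0727 = 0.9323; α₂ = α₁·K2/[H⁺] = 0.04781
α₁ + 2α₂ = 1.0279
DIC = CA / (α₁ + 2α₂) = 1.87 / 1.0279 = 1.82 mmol/kg

DIC = 1.82 mmol/kg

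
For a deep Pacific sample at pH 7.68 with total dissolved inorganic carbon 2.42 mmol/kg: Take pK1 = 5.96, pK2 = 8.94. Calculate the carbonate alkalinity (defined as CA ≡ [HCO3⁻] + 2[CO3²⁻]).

CA = [HCO3⁻] + 2[CO3²⁻] = (α₁ + 2α₂)·DIC
At pH 7.68: [H⁺]/K1 = 10^-1.72 = 0.019055, K2/[H⁺] = 10^-1.26 = 0.054954
α₁ = 1/(1 + 0.019055 + 0.054954) = 1/1.0740 = 0.9311; α₂ = α₁·K2/[H⁺] = 0.05117
α₁ + 2α₂ = 1.0334
CA = 1.0334 × 2.42 = 2.50 mmol/kg

CA = 2.50 mmol/kg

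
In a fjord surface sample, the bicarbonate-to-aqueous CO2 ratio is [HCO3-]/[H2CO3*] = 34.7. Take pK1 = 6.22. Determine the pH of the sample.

From K1 = [H⁺][HCO3-]/[H2CO3*]:  pH = pK1 + log₁₀([HCO3-]/[H2CO3*])
log₁₀(34.7) = +1.540
pH = 6.22 + (+1.540) = 7.76

pH = 7.76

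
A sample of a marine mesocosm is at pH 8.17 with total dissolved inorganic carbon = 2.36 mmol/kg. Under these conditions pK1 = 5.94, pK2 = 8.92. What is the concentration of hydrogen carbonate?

[HCO3⁻] = 1.99 mmol/kg

α₁ = 1 / (1 + [H⁺]/K1 + K2/[H⁺]) = 1 / (1 + 10^-2.23 + 10^-0.75)
   = 1 / (1 + 0.0058884 + 0.17783) = 1/1.1837 = 0.8448
[HCO3⁻] = α₁ × DIC = 0.8448 × 2.36 = 1.99 mmol/kg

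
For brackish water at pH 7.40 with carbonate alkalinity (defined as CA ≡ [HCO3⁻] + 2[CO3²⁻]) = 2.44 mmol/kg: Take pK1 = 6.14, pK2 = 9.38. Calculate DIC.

DIC = 2.55 mmol/kg

CA = [HCO3⁻] + 2[CO3²⁻] = (α₁ + 2α₂)·DIC
At pH 7.40: [H⁺]/K1 = 10^-1.26 = 0.054954, K2/[H⁺] = 10^-1.98 = 0.010471
α₁ = 1/(1 + 0.054954 + 0.010471) = 1/1.0654 = 0.9386; α₂ = α₁·K2/[H⁺] = 0.009828
α₁ + 2α₂ = 0.9582
DIC = CA / (α₁ + 2α₂) = 2.44 / 0.9582 = 2.55 mmol/kg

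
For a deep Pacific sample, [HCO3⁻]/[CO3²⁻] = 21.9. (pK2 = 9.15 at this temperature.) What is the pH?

From K2 = [H⁺][CO3²⁻]/[HCO3⁻]:  pH = pK2 − log₁₀([HCO3⁻]/[CO3²⁻])
log₁₀(21.9) = +1.340
pH = 9.15 − (+1.340) = 7.81

pH = 7.81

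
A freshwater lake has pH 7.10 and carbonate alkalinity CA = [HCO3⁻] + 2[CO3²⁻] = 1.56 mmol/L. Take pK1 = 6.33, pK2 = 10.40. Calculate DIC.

DIC = 1.82 mmol/L

CA = [HCO3⁻] + 2[CO3²⁻] = (α₁ + 2α₂)·DIC
At pH 7.10: [H⁺]/K1 = 10^-0.77 = 0.16982, K2/[H⁺] = 10^-3.30 = 0.00050119
α₁ = 1/(1 + 0.16982 + 0.00050119) = 1/1.1703 = 0.8545; α₂ = α₁·K2/[H⁺] = 0.0004282
α₁ + 2α₂ = 0.8553
DIC = CA / (α₁ + 2α₂) = 1.56 / 0.8553 = 1.82 mmol/L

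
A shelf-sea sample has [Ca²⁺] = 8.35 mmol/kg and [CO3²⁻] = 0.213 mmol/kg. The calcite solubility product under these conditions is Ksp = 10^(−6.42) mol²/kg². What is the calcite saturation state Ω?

Ksp = 10^(−6.42) = 3.802×10^-7
Ω = [Ca²⁺][CO3²⁻]/Ksp = (8.35×10^-3)(0.213×10^-3) / 3.802×10^-7 = 4.68

Ω = 4.68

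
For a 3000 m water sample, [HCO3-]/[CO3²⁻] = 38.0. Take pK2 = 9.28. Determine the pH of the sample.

From K2 = [H⁺][CO3²⁻]/[HCO3-]:  pH = pK2 − log₁₀([HCO3-]/[CO3²⁻])
log₁₀(38.0) = +1.580
pH = 9.28 − (+1.580) = 7.70

pH = 7.70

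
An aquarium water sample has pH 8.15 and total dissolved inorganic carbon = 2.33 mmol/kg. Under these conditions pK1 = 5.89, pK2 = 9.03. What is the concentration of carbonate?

[CO3²⁻] = 0.270 mmol/kg

α₂ = 1 / (1 + [H⁺]/K2 + [H⁺]²/(K1K2)) = 1 / (1 + 10^+0.88 + 10^-1.38)
   = 1 / (1 + 7.5858 + 0.041687) = 1/8.6275 = 0.1159
[CO3²⁻] = α₂ × DIC = 0.1159 × 2.33 = 0.270 mmol/kg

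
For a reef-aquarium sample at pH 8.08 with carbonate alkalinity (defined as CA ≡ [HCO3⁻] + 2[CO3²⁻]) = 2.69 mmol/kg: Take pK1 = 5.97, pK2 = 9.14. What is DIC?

DIC = 2.51 mmol/kg

CA = [HCO3⁻] + 2[CO3²⁻] = (α₁ + 2α₂)·DIC
At pH 8.08: [H⁺]/K1 = 10^-2.11 = 0.0077625, K2/[H⁺] = 10^-1.06 = 0.087096
α₁ = 1/(1 + 0.0077625 + 0.087096) = 1/1.0949 = 0.9134; α₂ = α₁·K2/[H⁺] = 0.07955
α₁ + 2α₂ = 1.0725
DIC = CA / (α₁ + 2α₂) = 2.69 / 1.0725 = 2.51 mmol/kg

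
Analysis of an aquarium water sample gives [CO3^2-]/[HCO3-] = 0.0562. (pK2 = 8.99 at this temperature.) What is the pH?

pH = 7.74

From K2 = [H⁺][CO3^2-]/[HCO3-]:  pH = pK2 + log₁₀([CO3^2-]/[HCO3-])
log₁₀(0.0562) = -1.250
pH = 8.99 + (-1.250) = 7.74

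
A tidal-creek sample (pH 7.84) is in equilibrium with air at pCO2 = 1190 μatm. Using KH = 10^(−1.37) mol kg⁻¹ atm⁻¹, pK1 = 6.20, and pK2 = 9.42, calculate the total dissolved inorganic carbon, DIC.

DIC = 2.32 mmol/kg

[CO2*] = KH · pCO2 = 10^(−1.37) × 1190×10^-6 = 5.076×10^-5 mol/kg
α₀ = 1/(1 + K1/[H⁺] + K1K2/[H⁺]²) = 1/(1 + 10^+1.64 + 10^+0.06) = 0.02183
DIC = [CO2*]/α₀ = 5.076×10^-5 / 0.02183 = 2.32 mmol/kg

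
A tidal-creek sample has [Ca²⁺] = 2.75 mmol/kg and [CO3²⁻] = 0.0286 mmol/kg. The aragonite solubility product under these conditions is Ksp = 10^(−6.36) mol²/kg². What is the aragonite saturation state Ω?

Ω = 0.180

Ksp = 10^(−6.36) = 4.365×10^-7
Ω = [Ca²⁺][CO3²⁻]/Ksp = (2.75×10^-3)(0.0286×10^-3) / 4.365×10^-7 = 0.180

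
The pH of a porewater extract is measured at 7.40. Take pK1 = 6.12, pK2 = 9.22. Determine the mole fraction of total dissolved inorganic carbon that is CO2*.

α₀ = 0.0492

α₀ = 1 / (1 + K1/[H⁺] + K1K2/[H⁺]²) = 1 / (1 + 10^+1.28 + 10^-0.54)
   = 1 / (1 + 19.055 + 0.28840) = 1/20.343 = 0.04916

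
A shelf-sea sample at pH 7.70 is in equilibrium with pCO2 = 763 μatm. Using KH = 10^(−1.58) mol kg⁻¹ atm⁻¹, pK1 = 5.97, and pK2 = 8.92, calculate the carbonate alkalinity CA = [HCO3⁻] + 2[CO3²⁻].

CA = 1.21 mmol/kg

[CO2*] = KH · pCO2 = 10^(−1.58) × 763×10^-6 = 2.007×10^-5 mol/kg
α₀ = 1/(1 + K1/[H⁺] + K1K2/[H⁺]²) = 1/(1 + 10^+1.73 + 10^+0.51) = 0.01726
DIC = [CO2*]/α₀ = 2.007×10^-5 / 0.01726 = 1.163 mmol/kg
CA = (α₁ + 2α₂)·DIC = (0.9269 + 2×0.05585) × 1.163 = 1.21 mmol/kg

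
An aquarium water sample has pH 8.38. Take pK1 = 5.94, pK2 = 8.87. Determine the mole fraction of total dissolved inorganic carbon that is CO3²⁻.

α₂ = 0.244

α₂ = 1 / (1 + [H⁺]/K2 + [H⁺]²/(K1K2)) = 1 / (1 + 10^+0.49 + 10^-1.95)
   = 1 / (1 + 3.0903 + 0.011220) = 1/4.1015 = 0.2438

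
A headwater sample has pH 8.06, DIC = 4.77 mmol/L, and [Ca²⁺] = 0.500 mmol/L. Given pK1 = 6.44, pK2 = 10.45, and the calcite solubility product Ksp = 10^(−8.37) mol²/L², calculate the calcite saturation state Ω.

α₂ = 1 / (1 + [H⁺]/K2 + [H⁺]²/(K1K2)) = 1 / (1 + 10^+2.39 + 10^+0.77)
   = 1 / (1 + 245.47 + 5.8884) = 1/252.36 = 0.003963
[CO3²⁻] = α₂ × DIC = 0.003963 × 4.77 = 0.01890 mmol/L = 18.90 μmol/L
Ksp = 10^(−8.37) = 4.266×10^-9
Ω = [Ca²⁺][CO3²⁻]/Ksp = (0.500×10^-3)(1.890×10^-5) / 4.266×10^-9 = 2.22

Ω = 2.22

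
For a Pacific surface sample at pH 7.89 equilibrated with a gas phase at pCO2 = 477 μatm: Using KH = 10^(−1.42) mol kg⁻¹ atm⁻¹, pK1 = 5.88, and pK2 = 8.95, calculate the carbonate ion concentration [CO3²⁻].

[CO3²⁻] = 0.162 mmol/kg

[CO2*] = KH · pCO2 = 10^(−1.42) × 477×10^-6 = 1.814×10^-5 mol/kg
α₀ = 1/(1 + K1/[H⁺] + K1K2/[H⁺]²) = 1/(1 + 10^+2.01 + 10^+0.95) = 0.008909
DIC = [CO2*]/α₀ = 1.814×10^-5 / 0.008909 = 2.036 mmol/kg
[CO3²⁻] = α₂·DIC; α₂ = 0.07940, so [CO3²⁻] = 0.07940 × 2.036 = 0.162 mmol/kg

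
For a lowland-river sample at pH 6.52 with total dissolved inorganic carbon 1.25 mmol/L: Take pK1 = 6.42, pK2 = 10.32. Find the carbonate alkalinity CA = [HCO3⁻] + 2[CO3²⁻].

CA = 0.697 mmol/L

CA = [HCO3⁻] + 2[CO3²⁻] = (α₁ + 2α₂)·DIC
At pH 6.52: [H⁺]/K1 = 10^-0.10 = 0.79433, K2/[H⁺] = 10^-3.80 = 0.00015849
α₁ = 1/(1 + 0.79433 + 0.00015849) = 1/1.7945 = 0.5573; α₂ = α₁·K2/[H⁺] = 8.832×10^-5
α₁ + 2α₂ = 0.5574
CA = 0.5574 × 1.25 = 0.697 mmol/L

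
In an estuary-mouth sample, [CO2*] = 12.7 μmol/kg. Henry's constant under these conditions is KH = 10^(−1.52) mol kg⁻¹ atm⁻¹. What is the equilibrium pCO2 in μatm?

KH = 10^(−1.52) = 3.020×10^-2 mol kg⁻¹ atm⁻¹
pCO2 = [CO2*]/KH = 12.7×10^-6 / 3.020×10^-2 = 4.21×10^-4 atm = 421 μatm

pCO2 = 421 μatm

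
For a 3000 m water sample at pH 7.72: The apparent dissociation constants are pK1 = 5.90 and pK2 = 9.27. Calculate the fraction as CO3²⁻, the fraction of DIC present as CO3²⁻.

α₂ = 0.0270

α₂ = 1 / (1 + [H⁺]/K2 + [H⁺]²/(K1K2)) = 1 / (1 + 10^+1.55 + 10^-0.27)
   = 1 / (1 + 35.481 + 0.53703) = 1/37.018 = 0.02701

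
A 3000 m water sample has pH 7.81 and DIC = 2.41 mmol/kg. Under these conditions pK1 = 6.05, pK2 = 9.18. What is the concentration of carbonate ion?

[CO3²⁻] = 0.0970 mmol/kg

α₂ = 1 / (1 + [H⁺]/K2 + [H⁺]²/(K1K2)) = 1 / (1 + 10^+1.37 + 10^-0.39)
   = 1 / (1 + 23.442 + 0.40738) = 1/24.850 = 0.04024
[CO3²⁻] = α₂ × DIC = 0.04024 × 2.41 = 0.0970 mmol/kg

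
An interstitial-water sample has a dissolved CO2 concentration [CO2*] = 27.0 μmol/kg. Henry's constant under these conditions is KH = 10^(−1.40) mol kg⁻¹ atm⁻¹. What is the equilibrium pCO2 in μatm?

KH = 10^(−1.40) = 3.981×10^-2 mol kg⁻¹ atm⁻¹
pCO2 = [CO2*]/KH = 27.0×10^-6 / 3.981×10^-2 = 6.78×10^-4 atm = 678 μatm

pCO2 = 678 μatm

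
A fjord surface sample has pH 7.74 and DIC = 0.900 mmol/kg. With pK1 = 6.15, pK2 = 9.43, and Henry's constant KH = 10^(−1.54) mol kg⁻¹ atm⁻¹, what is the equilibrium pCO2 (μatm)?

α₀ = 1 / (1 + K1/[H⁺] + K1K2/[H⁺]²) = 1 / (1 + 10^+1.59 + 10^-0.10)
   = 1 / (1 + 38.905 + 0.79433) = 1/40.699 = 0.02457
[CO2*] = α₀ × DIC = 0.02457 × 0.900 = 0.02211 mmol/kg
pCO2 = [CO2*]/KH = 2.211×10^-5 / 2.884×10^-2 = 767 μatm

pCO2 = 767 μatm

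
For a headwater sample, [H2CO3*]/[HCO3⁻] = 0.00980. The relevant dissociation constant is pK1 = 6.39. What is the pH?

From K1 = [H⁺][HCO3⁻]/[H2CO3*]:  pH = pK1 − log₁₀([H2CO3*]/[HCO3⁻])
log₁₀(0.00980) = -2.009
pH = 6.39 − (-2.009) = 8.40

pH = 8.40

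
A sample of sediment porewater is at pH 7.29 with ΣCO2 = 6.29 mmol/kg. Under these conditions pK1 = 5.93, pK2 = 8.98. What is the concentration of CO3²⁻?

[CO3²⁻] = 0.121 mmol/kg

α₂ = 1 / (1 + [H⁺]/K2 + [H⁺]²/(K1K2)) = 1 / (1 + 10^+1.69 + 10^+0.33)
   = 1 / (1 + 48.978 + 2.1380) = 1/52.116 = 0.01919
[CO3²⁻] = α₂ × DIC = 0.01919 × 6.29 = 0.121 mmol/kg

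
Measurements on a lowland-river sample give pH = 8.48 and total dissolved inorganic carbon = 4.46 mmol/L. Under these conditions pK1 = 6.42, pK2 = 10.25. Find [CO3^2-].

α₂ = 1 / (1 + [H⁺]/K2 + [H⁺]²/(K1K2)) = 1 / (1 + 10^+1.77 + 10^-0.29)
   = 1 / (1 + 58.884 + 0.51286) = 1/60.397 = 0.01656
[CO3²⁻] = α₂ × DIC = 0.01656 × 4.46 = 0.0738 mmol/L

[CO3²⁻] = 0.0738 mmol/L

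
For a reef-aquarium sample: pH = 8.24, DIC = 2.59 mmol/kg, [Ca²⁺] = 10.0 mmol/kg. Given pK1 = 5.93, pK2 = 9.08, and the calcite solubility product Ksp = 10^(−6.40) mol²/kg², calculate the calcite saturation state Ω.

Ω = 8.18

α₂ = 1 / (1 + [H⁺]/K2 + [H⁺]²/(K1K2)) = 1 / (1 + 10^+0.84 + 10^-1.47)
   = 1 / (1 + 6.9183 + 0.033884) = 1/7.9522 = 0.1258
[CO3²⁻] = α₂ × DIC = 0.1258 × 2.59 = 0.3257 mmol/kg
Ksp = 10^(−6.40) = 3.981×10^-7
Ω = [Ca²⁺][CO3²⁻]/Ksp = (10.0×10^-3)(3.257×10^-4) / 3.981×10^-7 = 8.18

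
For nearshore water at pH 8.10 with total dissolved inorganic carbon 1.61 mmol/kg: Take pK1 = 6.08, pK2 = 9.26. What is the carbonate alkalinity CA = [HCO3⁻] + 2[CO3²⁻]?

CA = [HCO3⁻] + 2[CO3²⁻] = (α₁ + 2α₂)·DIC
At pH 8.10: [H⁺]/K1 = 10^-2.02 = 0.0095499, K2/[H⁺] = 10^-1.16 = 0.069183
α₁ = 1/(1 + 0.0095499 + 0.069183) = 1/1.0787 = 0.9270; α₂ = α₁·K2/[H⁺] = 0.06413
α₁ + 2α₂ = 1.0553
CA = 1.0553 × 1.61 = 1.70 mmol/kg

CA = 1.70 mmol/kg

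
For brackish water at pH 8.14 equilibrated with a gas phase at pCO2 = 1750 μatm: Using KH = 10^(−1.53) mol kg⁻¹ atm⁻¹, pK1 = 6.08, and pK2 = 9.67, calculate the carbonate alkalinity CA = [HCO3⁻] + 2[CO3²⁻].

CA = 6.28 mmol/kg

[CO2*] = KH · pCO2 = 10^(−1.53) × 1750×10^-6 = 5.165×10^-5 mol/kg
α₀ = 1/(1 + K1/[H⁺] + K1K2/[H⁺]²) = 1/(1 + 10^+2.06 + 10^+0.53) = 0.008389
DIC = [CO2*]/α₀ = 5.165×10^-5 / 0.008389 = 6.156 mmol/kg
CA = (α₁ + 2α₂)·DIC = (0.9632 + 2×0.02843) × 6.156 = 6.28 mmol/kg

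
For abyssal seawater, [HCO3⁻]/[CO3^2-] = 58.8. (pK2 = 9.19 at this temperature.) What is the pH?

From K2 = [H⁺][CO3^2-]/[HCO3⁻]:  pH = pK2 − log₁₀([HCO3⁻]/[CO3^2-])
log₁₀(58.8) = +1.769
pH = 9.19 − (+1.769) = 7.42

pH = 7.42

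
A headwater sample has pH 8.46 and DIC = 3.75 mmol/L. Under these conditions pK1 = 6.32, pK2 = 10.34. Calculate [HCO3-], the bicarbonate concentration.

[HCO3⁻] = 3.67 mmol/L

α₁ = 1 / (1 + [H⁺]/K1 + K2/[H⁺]) = 1 / (1 + 10^-2.14 + 10^-1.88)
   = 1 / (1 + 0.0072444 + 0.013183) = 1/1.0204 = 0.9800
[HCO3⁻] = α₁ × DIC = 0.9800 × 3.75 = 3.67 mmol/L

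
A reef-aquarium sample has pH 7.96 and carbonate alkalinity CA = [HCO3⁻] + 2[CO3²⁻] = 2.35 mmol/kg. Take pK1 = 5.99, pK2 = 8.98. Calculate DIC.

CA = [HCO3⁻] + 2[CO3²⁻] = (α₁ + 2α₂)·DIC
At pH 7.96: [H⁺]/K1 = 10^-1.97 = 0.010715, K2/[H⁺] = 10^-1.02 = 0.095499
α₁ = 1/(1 + 0.010715 + 0.095499) = 1/1.1062 = 0.9040; α₂ = α₁·K2/[H⁺] = 0.08633
α₁ + 2α₂ = 1.0766
DIC = CA / (α₁ + 2α₂) = 2.35 / 1.0766 = 2.18 mmol/kg

DIC = 2.18 mmol/kg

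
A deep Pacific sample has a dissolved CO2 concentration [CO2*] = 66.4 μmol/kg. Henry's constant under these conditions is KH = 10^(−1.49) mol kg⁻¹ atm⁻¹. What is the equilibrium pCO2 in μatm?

pCO2 = 2050 μatm

KH = 10^(−1.49) = 3.236×10^-2 mol kg⁻¹ atm⁻¹
pCO2 = [CO2*]/KH = 66.4×10^-6 / 3.236×10^-2 = 2.05×10^-3 atm = 2050 μatm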